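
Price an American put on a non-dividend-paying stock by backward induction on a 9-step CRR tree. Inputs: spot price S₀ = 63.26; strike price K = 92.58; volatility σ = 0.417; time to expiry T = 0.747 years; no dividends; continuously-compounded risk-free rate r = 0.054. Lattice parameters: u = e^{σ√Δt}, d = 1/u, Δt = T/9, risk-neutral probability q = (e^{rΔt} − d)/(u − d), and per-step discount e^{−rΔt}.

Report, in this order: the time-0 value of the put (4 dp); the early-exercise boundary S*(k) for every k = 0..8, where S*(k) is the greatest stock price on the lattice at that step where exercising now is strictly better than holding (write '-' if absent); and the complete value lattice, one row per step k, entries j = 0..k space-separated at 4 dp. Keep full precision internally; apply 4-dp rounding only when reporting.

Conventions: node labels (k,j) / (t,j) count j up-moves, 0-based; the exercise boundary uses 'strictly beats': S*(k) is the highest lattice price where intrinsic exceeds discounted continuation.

price = 29.7831
boundary = - 56.0989 49.7485 56.0989 63.2600 56.0989 63.2600 71.3352 80.4412
tree:
29.7831
36.4811 23.0479
42.8315 29.4789 16.5301
48.4631 36.4811 22.4226 10.5158
53.4571 42.8315 29.3200 15.4110 5.4900
57.8859 48.4631 36.4811 21.7587 8.9101 1.9614
61.8133 53.4571 42.8315 29.3200 14.0463 3.6173 0.2467
65.2961 57.8859 48.4631 36.4811 21.2448 6.6426 0.4847 0.0000
68.3846 61.8133 53.4571 42.8315 29.3200 12.1388 0.9522 0.0000 0.0000
71.1236 65.2961 57.8859 48.4631 36.4811 21.2448 1.8704 0.0000 0.0000 0.0000

Δt=0.08300  u=1.12765  d=0.88680  q=0.48865  discount=0.99553
step 9 (expiry): payoffs max(K−S,0) = 71.1236 65.2961 57.8859 48.4631 36.4811 21.2448 1.8704 0.0000 0.0000 0.0000
step 8: (k=8,j=0): S=24.1954, K−S=68.3846, hold=67.9706 ⇒ V=68.3846 exercise | (k=8,j=1): S=30.7667, K−S=61.8133, hold=61.3993 ⇒ V=61.8133 exercise | (k=8,j=2): S=39.1229, K−S=53.4571, hold=53.0431 ⇒ V=53.4571 exercise | (k=8,j=3): S=49.7485, K−S=42.8315, hold=42.4175 ⇒ V=42.8315 exercise | (k=8,j=4): S=63.2600, K−S=29.3200, hold=28.9060 ⇒ V=29.3200 exercise | (k=8,j=5): S=80.4412, K−S=12.1388, hold=11.7248 ⇒ V=12.1388 exercise | (k=8,j=6): S=102.2887, K−S=0.0000, hold=0.9522 ⇒ V=0.9522 continue | (k=8,j=7): S=130.0700, K−S=0.0000, hold=0.0000 ⇒ V=0.0000 continue | (k=8,j=8): S=165.3965, K−S=0.0000, hold=0.0000 ⇒ V=0.0000 continue  boundary S*=80.4412
step 7: (k=7,j=0): S=27.2839, K−S=65.2961, hold=64.8821 ⇒ V=65.2961 exercise | (k=7,j=1): S=34.6941, K−S=57.8859, hold=57.4719 ⇒ V=57.8859 exercise | (k=7,j=2): S=44.1169, K−S=48.4631, hold=48.0491 ⇒ V=48.4631 exercise | (k=7,j=3): S=56.0989, K−S=36.4811, hold=36.0671 ⇒ V=36.4811 exercise | (k=7,j=4): S=71.3352, K−S=21.2448, hold=20.8308 ⇒ V=21.2448 exercise | (k=7,j=5): S=90.7096, K−S=1.8704, hold=6.6426 ⇒ V=6.6426 continue | (k=7,j=6): S=115.3460, K−S=0.0000, hold=0.4847 ⇒ V=0.4847 continue | (k=7,j=7): S=146.6735, K−S=0.0000, hold=0.0000 ⇒ V=0.0000 continue  boundary S*=71.3352
step 6: (k=6,j=0): S=30.7667, K−S=61.8133, hold=61.3993 ⇒ V=61.8133 exercise | (k=6,j=1): S=39.1229, K−S=53.4571, hold=53.0431 ⇒ V=53.4571 exercise | (k=6,j=2): S=49.7485, K−S=42.8315, hold=42.4175 ⇒ V=42.8315 exercise | (k=6,j=3): S=63.2600, K−S=29.3200, hold=28.9060 ⇒ V=29.3200 exercise | (k=6,j=4): S=80.4412, K−S=12.1388, hold=14.0463 ⇒ V=14.0463 continue | (k=6,j=5): S=102.2887, K−S=0.0000, hold=3.6173 ⇒ V=3.6173 continue | (k=6,j=6): S=130.0700, K−S=0.0000, hold=0.2467 ⇒ V=0.2467 continue  boundary S*=63.2600
step 5: (k=5,j=0): S=34.6941, K−S=57.8859, hold=57.4719 ⇒ V=57.8859 exercise | (k=5,j=1): S=44.1169, K−S=48.4631, hold=48.0491 ⇒ V=48.4631 exercise | (k=5,j=2): S=56.0989, K−S=36.4811, hold=36.0671 ⇒ V=36.4811 exercise | (k=5,j=3): S=71.3352, K−S=21.2448, hold=21.7587 ⇒ V=21.7587 continue | (k=5,j=4): S=90.7096, K−S=1.8704, hold=8.9101 ⇒ V=8.9101 continue | (k=5,j=5): S=115.3460, K−S=0.0000, hold=1.9614 ⇒ V=1.9614 continue  boundary S*=56.0989
step 4: (k=4,j=0): S=39.1229, K−S=53.4571, hold=53.0431 ⇒ V=53.4571 exercise | (k=4,j=1): S=49.7485, K−S=42.8315, hold=42.4175 ⇒ V=42.8315 exercise | (k=4,j=2): S=63.2600, K−S=29.3200, hold=29.1560 ⇒ V=29.3200 exercise | (k=4,j=3): S=80.4412, K−S=12.1388, hold=15.4110 ⇒ V=15.4110 continue | (k=4,j=4): S=102.2887, K−S=0.0000, hold=5.4900 ⇒ V=5.4900 continue  boundary S*=63.2600
step 3: (k=3,j=0): S=44.1169, K−S=48.4631, hold=48.0491 ⇒ V=48.4631 exercise | (k=3,j=1): S=56.0989, K−S=36.4811, hold=36.0671 ⇒ V=36.4811 exercise | (k=3,j=2): S=71.3352, K−S=21.2448, hold=22.4226 ⇒ V=22.4226 continue | (k=3,j=3): S=90.7096, K−S=1.8704, hold=10.5158 ⇒ V=10.5158 continue  boundary S*=56.0989
step 2: (k=2,j=0): S=49.7485, K−S=42.8315, hold=42.4175 ⇒ V=42.8315 exercise | (k=2,j=1): S=63.2600, K−S=29.3200, hold=29.4789 ⇒ V=29.4789 continue | (k=2,j=2): S=80.4412, K−S=12.1388, hold=16.5301 ⇒ V=16.5301 continue  boundary S*=49.7485
step 1: (k=1,j=0): S=56.0989, K−S=36.4811, hold=36.1444 ⇒ V=36.4811 exercise | (k=1,j=1): S=71.3352, K−S=21.2448, hold=23.0479 ⇒ V=23.0479 continue  boundary S*=56.0989
step 0: (k=0,j=0): S=63.2600, K−S=29.3200, hold=29.7831 ⇒ V=29.7831 continue  boundary S*=-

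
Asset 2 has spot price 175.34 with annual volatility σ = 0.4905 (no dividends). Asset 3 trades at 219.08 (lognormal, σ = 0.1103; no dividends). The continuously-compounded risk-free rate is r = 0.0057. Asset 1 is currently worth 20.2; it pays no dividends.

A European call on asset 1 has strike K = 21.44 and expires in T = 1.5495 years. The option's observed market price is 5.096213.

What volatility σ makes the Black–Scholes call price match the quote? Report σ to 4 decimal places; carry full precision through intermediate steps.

sigma = 0.5557

At σ = 0.5557 the Black–Scholes value reproduces the quote:
σ√T = 0.5557·√1.5495 = 0.691729
d₁ = (ln(S/K) + (r+σ²/2)T) / (σ√T) = (ln(20.2/21.44) + (0.0057+0.5557²/2)·1.5495) / 0.691729 = (-0.059576 + 0.248077) / 0.691729 = 0.272507
d₂ = d₁ − σ√T = 0.272507 − 0.691729 = -0.419222
e^{−rT} = 0.991207
N(d₁) = 0.607384,  N(d₂) = 0.337527
V = S·N(d₁) − K·e^{−rT}·N(d₂) = 12.269155 − 7.172943 = 5.096213 (the quoted price), and the Black–Scholes price is strictly increasing in σ, so σ is unique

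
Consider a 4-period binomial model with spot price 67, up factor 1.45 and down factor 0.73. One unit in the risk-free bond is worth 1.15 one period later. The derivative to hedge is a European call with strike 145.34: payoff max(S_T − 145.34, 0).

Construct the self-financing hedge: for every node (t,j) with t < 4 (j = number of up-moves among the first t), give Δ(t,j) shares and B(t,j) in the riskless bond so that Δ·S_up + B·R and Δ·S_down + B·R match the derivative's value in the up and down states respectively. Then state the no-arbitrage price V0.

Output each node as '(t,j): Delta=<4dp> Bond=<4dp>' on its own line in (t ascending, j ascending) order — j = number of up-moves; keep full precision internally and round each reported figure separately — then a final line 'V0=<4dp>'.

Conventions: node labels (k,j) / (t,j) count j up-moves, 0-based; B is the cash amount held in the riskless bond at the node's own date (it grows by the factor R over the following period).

Since d<R<u, set p* = (R−d)/(u−d) = 0.5833; price each node as the discounted p*-expectation of its children.
Terminal payoffs: V(4,0)=0.0000, V(4,1)=0.0000, V(4,2)=0.0000, V(4,3)=3.7682, V(4,4)=150.8339
(3,0): S=26.0641. Δ = (V_up−V_dn)/(S_up−S_dn) = (0.0000−0.0000)/(37.7930−19.0268) = 0.0000. V = [p*·0.0000 + (1−p*)·0.0000]/1.15 = 0.0000. B = V − Δ·S = 0.0000.
(3,1): S=51.7712. Δ = (V_up−V_dn)/(S_up−S_dn) = (0.0000−0.0000)/(75.0683−37.7930) = 0.0000. V = [p*·0.0000 + (1−p*)·0.0000]/1.15 = 0.0000. B = V − Δ·S = 0.0000.
(3,2): S=102.8333. Δ = (V_up−V_dn)/(S_up−S_dn) = (3.7682−0.0000)/(149.1082−75.0683) = 0.0509. V = [p*·3.7682 + (1−p*)·0.0000]/1.15 = 1.9114. B = V − Δ·S = -3.3222.
(3,3): S=204.2579. Δ = (V_up−V_dn)/(S_up−S_dn) = (150.8339−3.7682)/(296.1739−149.1082) = 1.0000. V = [p*·150.8339 + (1−p*)·3.7682]/1.15 = 77.8753. B = V − Δ·S = -126.3826.
(2,0): S=35.7043. Δ = (V_up−V_dn)/(S_up−S_dn) = (0.0000−0.0000)/(51.7712−26.0641) = 0.0000. V = [p*·0.0000 + (1−p*)·0.0000]/1.15 = 0.0000. B = V − Δ·S = 0.0000.
(2,1): S=70.9195. Δ = (V_up−V_dn)/(S_up−S_dn) = (1.9114−0.0000)/(102.8333−51.7712) = 0.0374. V = [p*·1.9114 + (1−p*)·0.0000]/1.15 = 0.9696. B = V − Δ·S = -1.6852.
(2,2): S=140.8675. Δ = (V_up−V_dn)/(S_up−S_dn) = (77.8753−1.9114)/(204.2579−102.8333) = 0.7490. V = [p*·77.8753 + (1−p*)·1.9114]/1.15 = 40.1945. B = V − Δ·S = -65.3108.
(1,0): S=48.9100. Δ = (V_up−V_dn)/(S_up−S_dn) = (0.9696−0.0000)/(70.9195−35.7043) = 0.0275. V = [p*·0.9696 + (1−p*)·0.0000]/1.15 = 0.4918. B = V − Δ·S = -0.8548.
(1,1): S=97.1500. Δ = (V_up−V_dn)/(S_up−S_dn) = (40.1945−0.9696)/(140.8675−70.9195) = 0.5608. V = [p*·40.1945 + (1−p*)·0.9696]/1.15 = 20.7398. B = V − Δ·S = -33.7393.
(0,0): S=67.0000. Δ = (V_up−V_dn)/(S_up−S_dn) = (20.7398−0.4918)/(97.1500−48.9100) = 0.4197. V = [p*·20.7398 + (1−p*)·0.4918]/1.15 = 10.6984. B = V − Δ·S = -17.4238.
Sanity check at the root: Δ(0,0)·S0 + B(0,0) reproduces V0 = 10.6984.

(0,0): Delta=0.4197 Bond=-17.4238
(1,0): Delta=0.0275 Bond=-0.8548
(1,1): Delta=0.5608 Bond=-33.7393
(2,0): Delta=0.0000 Bond=0.0000
(2,1): Delta=0.0374 Bond=-1.6852
(2,2): Delta=0.7490 Bond=-65.3108
(3,0): Delta=0.0000 Bond=0.0000
(3,1): Delta=0.0000 Bond=0.0000
(3,2): Delta=0.0509 Bond=-3.3222
(3,3): Delta=1.0000 Bond=-126.3826
V0=10.6984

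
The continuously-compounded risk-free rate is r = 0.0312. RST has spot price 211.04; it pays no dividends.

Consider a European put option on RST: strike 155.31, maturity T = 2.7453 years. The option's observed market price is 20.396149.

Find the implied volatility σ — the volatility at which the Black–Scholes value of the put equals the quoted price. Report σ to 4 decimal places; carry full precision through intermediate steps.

sigma = 0.4144

At σ = 0.4144 the Black–Scholes value reproduces the quote:
σ√T = 0.4144·√2.7453 = 0.686617
d₁ = (ln(S/K) + (r+σ²/2)T) / (σ√T) = (ln(211.04/155.31) + (0.0312+0.4144²/2)·2.7453) / 0.686617 = (0.306625 + 0.321375) / 0.686617 = 0.914628
d₂ = d₁ − σ√T = 0.914628 − 0.686617 = 0.228011
e^{−rT} = 0.917912
N(−d₁) = 0.180193,  N(−d₂) = 0.409819
V = K·e^{−rT}·N(−d₂) − S·N(−d₁) = 58.424163 − 38.028014 = 20.396149 (matching the quote); vega is positive throughout, so no other σ reproduces this price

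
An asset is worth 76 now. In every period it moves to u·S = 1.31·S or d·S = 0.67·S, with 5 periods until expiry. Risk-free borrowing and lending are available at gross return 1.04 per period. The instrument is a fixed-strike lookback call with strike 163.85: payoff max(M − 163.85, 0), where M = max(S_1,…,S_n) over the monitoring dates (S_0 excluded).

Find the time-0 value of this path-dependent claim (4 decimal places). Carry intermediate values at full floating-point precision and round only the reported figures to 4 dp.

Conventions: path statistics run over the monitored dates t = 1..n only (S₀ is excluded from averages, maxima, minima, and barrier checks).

price = 9.6586

With p* = (R−d)/(u−d) = 0.5781, sum probability × payoff across the paths and divide by R^5.
Enumerate all 2^5 = 32 price paths (U = up ×1.31, D = down ×0.67); each path with k up-moves has probability p*^k·(1−p*)^(5−k).
DDDDD: M=50.9200, payoff=0.0000, prob=0.013363
UDDDD: M=99.5600, payoff=0.0000, prob=0.018313
DUDDD: M=66.7052, payoff=0.0000, prob=0.018313
UUDDD: M=130.4236, payoff=0.0000, prob=0.025095
DDUDD: M=50.9200, payoff=0.0000, prob=0.018313
UDUDD: M=99.5600, payoff=0.0000, prob=0.025095
DUUDD: M=87.3838, payoff=0.0000, prob=0.025095
UUUDD: M=170.8549, payoff=7.0049, prob=0.034390
DDDUD: M=50.9200, payoff=0.0000, prob=0.018313
UDDUD: M=99.5600, payoff=0.0000, prob=0.025095
DUDUD: M=66.7052, payoff=0.0000, prob=0.025095
UUDUD: M=130.4236, payoff=0.0000, prob=0.034390
DDUUD: M=58.5472, payoff=0.0000, prob=0.025095
UDUUD: M=114.4728, payoff=0.0000, prob=0.034390
DUUUD: M=114.4728, payoff=0.0000, prob=0.034390
UUUUD: M=223.8199, payoff=59.9699, prob=0.047127
DDDDU: M=50.9200, payoff=0.0000, prob=0.018313
UDDDU: M=99.5600, payoff=0.0000, prob=0.025095
DUDDU: M=66.7052, payoff=0.0000, prob=0.025095
UUDDU: M=130.4236, payoff=0.0000, prob=0.034390
DDUDU: M=50.9200, payoff=0.0000, prob=0.025095
UDUDU: M=99.5600, payoff=0.0000, prob=0.034390
DUUDU: M=87.3838, payoff=0.0000, prob=0.034390
UUUDU: M=170.8549, payoff=7.0049, prob=0.047127
DDDUU: M=50.9200, payoff=0.0000, prob=0.025095
UDDUU: M=99.5600, payoff=0.0000, prob=0.034390
DUDUU: M=76.6968, payoff=0.0000, prob=0.034390
UUDUU: M=149.9594, payoff=0.0000, prob=0.047127
DDUUU: M=76.6968, payoff=0.0000, prob=0.034390
UDUUU: M=149.9594, payoff=0.0000, prob=0.047127
DUUUU: M=149.9594, payoff=0.0000, prob=0.047127
UUUUU: M=293.2041, payoff=129.3541, prob=0.064582
Price = Σ prob·payoff / R^5 = 11.751126 / 1.216653 = 9.6586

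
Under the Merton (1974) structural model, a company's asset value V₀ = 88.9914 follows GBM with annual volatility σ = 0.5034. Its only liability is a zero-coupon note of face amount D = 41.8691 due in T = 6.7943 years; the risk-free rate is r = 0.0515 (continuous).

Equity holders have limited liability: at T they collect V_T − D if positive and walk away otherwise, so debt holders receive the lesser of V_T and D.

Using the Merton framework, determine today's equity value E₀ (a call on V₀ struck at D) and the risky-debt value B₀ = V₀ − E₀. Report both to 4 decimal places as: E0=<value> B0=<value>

Apply the equity-as-call identities (strike 41.8691, horizon 6.7943 years):
d₁ = [ln(V₀/D) + (r + σ²/2)T] / (σ√T)
   = [ln(88.9914/41.8691) + (0.0515 + 0.5·0.5034²)·6.7943] / (0.5034·√6.7943)
   = [0.753992 + 1.210784] / 1.312156 = 1.497364
d₂ = d₁ − σ√T = 1.497364 − 1.312156 = 0.185207
N(d₁) = 0.932851,  N(d₂) = 0.573467,  e^(−rT) = 0.704754
E₀ = V₀·N(d₁) − D·e^(−rT)·N(d₂)
   = 88.9914·0.932851 − 41.8691·0.704754·0.573467 = 66.094164
B₀ = V₀ − E₀ = 88.9914 − 66.094164 = 22.897236

E0=66.0942 B0=22.8972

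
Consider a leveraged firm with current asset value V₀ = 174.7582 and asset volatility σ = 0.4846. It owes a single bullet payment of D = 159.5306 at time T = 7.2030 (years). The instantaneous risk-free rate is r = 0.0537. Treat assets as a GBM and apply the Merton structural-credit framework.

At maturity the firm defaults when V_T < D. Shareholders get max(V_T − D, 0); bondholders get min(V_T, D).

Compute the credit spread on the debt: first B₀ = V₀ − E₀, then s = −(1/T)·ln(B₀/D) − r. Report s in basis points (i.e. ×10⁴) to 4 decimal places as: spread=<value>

Equity is a call on the firm's assets struck at D = 159.5306:
d₁ = [ln(V₀/D) + (r + σ²/2)T] / (σ√T)
   = [ln(174.7582/159.5306) + (0.0537 + 0.5·0.4846²)·7.2030] / (0.4846·√7.2030)
   = [0.091168 + 1.232567] / 1.300589 = 1.017796
d₂ = d₁ − σ√T = 1.017796 − 1.300589 = -0.282793
N(d₁) = 0.845613,  N(d₂) = 0.388668,  e^(−rT) = 0.679226
E₀ = V₀·N(d₁) − D·e^(−rT)·N(d₂)
   = 174.7582·0.845613 − 159.5306·0.679226·0.388668 = 105.662719
B₀ = V₀ − E₀ = 174.7582 − 105.662719 = 69.095481
spread = −(1/T)·ln(B₀/D) − r = −(1/7.2030)·ln(69.095481/159.5306) − 0.0537 = 0.06246638
in basis points: 0.06246638 × 10⁴ = 624.6638 bp

spread=624.6638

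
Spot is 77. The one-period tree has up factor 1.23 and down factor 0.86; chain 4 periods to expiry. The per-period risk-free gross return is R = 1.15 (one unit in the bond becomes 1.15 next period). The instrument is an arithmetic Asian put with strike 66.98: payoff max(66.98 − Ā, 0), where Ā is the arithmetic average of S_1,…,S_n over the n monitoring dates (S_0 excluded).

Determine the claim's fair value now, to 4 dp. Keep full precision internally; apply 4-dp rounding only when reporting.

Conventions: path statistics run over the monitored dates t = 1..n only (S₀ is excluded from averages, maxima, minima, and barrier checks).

price = 0.0734

Set p* = 0.7838 (from d < R < u); the path-dependent value is the discounted p*-expectation over all price paths.
Enumerate all 2^4 = 16 price paths (U = up ×1.23, D = down ×0.86); each path with k up-moves has probability p*^k·(1−p*)^(4−k).
DDDD: Ā=53.5663, payoff=13.4137, prob=0.002186
UDDD: Ā=76.6122, payoff=0.0000, prob=0.007922
DUDD: Ā=69.4897, payoff=0.0000, prob=0.007922
UUDD: Ā=99.3865, payoff=0.0000, prob=0.028719
DDUD: Ā=63.3644, payoff=3.6156, prob=0.007922
UDUD: Ā=90.6258, payoff=0.0000, prob=0.028719
DUUD: Ā=83.5033, payoff=0.0000, prob=0.028719
UUUD: Ā=119.4292, payoff=0.0000, prob=0.104106
DDDU: Ā=58.0966, payoff=8.8834, prob=0.007922
UDDU: Ā=83.0916, payoff=0.0000, prob=0.028719
DUDU: Ā=75.9691, payoff=0.0000, prob=0.028719
UUDU: Ā=108.6535, payoff=0.0000, prob=0.104106
DDUU: Ā=69.8438, payoff=0.0000, prob=0.028719
UDUU: Ā=99.8929, payoff=0.0000, prob=0.104106
DUUU: Ā=92.7704, payoff=0.0000, prob=0.104106
UUUU: Ā=132.6832, payoff=0.0000, prob=0.377385
Price = Σ prob·payoff / R^4 = 0.128339 / 1.749006 = 0.0734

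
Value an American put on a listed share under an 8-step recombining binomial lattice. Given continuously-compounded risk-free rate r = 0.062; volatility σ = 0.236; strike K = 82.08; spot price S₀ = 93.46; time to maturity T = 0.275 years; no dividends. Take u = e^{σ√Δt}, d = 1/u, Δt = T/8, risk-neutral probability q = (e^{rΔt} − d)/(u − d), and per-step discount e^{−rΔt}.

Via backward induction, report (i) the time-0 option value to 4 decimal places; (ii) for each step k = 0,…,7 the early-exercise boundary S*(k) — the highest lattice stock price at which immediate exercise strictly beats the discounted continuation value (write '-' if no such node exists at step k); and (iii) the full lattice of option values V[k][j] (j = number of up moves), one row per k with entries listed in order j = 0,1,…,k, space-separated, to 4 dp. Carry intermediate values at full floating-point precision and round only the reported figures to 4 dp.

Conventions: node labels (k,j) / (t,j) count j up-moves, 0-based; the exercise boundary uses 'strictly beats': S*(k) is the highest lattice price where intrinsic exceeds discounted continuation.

price = 0.6768
boundary = - - - - - - 71.8801 75.0951
tree:
0.6768
1.1432 0.2375
1.8913 0.4391 0.0475
3.0499 0.8011 0.0978 0.0000
4.7649 1.4374 0.2015 0.0000 0.0000
7.1520 2.5225 0.4150 0.0000 0.0000 0.0000
10.1999 4.2934 0.8548 0.0000 0.0000 0.0000 0.0000
13.2772 6.9849 1.7606 0.0000 0.0000 0.0000 0.0000 0.0000
16.2228 10.1999 3.6261 0.0000 0.0000 0.0000 0.0000 0.0000 0.0000

Δt=0.03438  u=1.04473  d=0.95719  q=0.51344  discount=0.99787
step 8 (expiry): payoffs max(K−S,0) = 16.2228 10.1999 3.6261 0.0000 0.0000 0.0000 0.0000 0.0000 0.0000
step 7: (k=7,j=0): S=68.8028, K−S=13.2772, hold=13.1024 ⇒ V=13.2772 exercise | (k=7,j=1): S=75.0951, K−S=6.9849, hold=6.8101 ⇒ V=6.9849 exercise | (k=7,j=2): S=81.9629, K−S=0.1171, hold=1.7606 ⇒ V=1.7606 continue | (k=7,j=3): S=89.4588, K−S=0.0000, hold=0.0000 ⇒ V=0.0000 continue | (k=7,j=4): S=97.6402, K−S=0.0000, hold=0.0000 ⇒ V=0.0000 continue | (k=7,j=5): S=106.5698, K−S=0.0000, hold=0.0000 ⇒ V=0.0000 continue | (k=7,j=6): S=116.3161, K−S=0.0000, hold=0.0000 ⇒ V=0.0000 continue | (k=7,j=7): S=126.9537, K−S=0.0000, hold=0.0000 ⇒ V=0.0000 continue  boundary S*=75.0951
step 6: (k=6,j=0): S=71.8801, K−S=10.1999, hold=10.0251 ⇒ V=10.1999 exercise | (k=6,j=1): S=78.4539, K−S=3.6261, hold=4.2934 ⇒ V=4.2934 continue | (k=6,j=2): S=85.6289, K−S=0.0000, hold=0.8548 ⇒ V=0.8548 continue | (k=6,j=3): S=93.4600, K−S=0.0000, hold=0.0000 ⇒ V=0.0000 continue | (k=6,j=4): S=102.0073, K−S=0.0000, hold=0.0000 ⇒ V=0.0000 continue | (k=6,j=5): S=111.3364, K−S=0.0000, hold=0.0000 ⇒ V=0.0000 continue | (k=6,j=6): S=121.5186, K−S=0.0000, hold=0.0000 ⇒ V=0.0000 continue  boundary S*=71.8801
step 5: (k=5,j=0): S=75.0951, K−S=6.9849, hold=7.1520 ⇒ V=7.1520 continue | (k=5,j=1): S=81.9629, K−S=0.1171, hold=2.5225 ⇒ V=2.5225 continue | (k=5,j=2): S=89.4588, K−S=0.0000, hold=0.4150 ⇒ V=0.4150 continue | (k=5,j=3): S=97.6402, K−S=0.0000, hold=0.0000 ⇒ V=0.0000 continue | (k=5,j=4): S=106.5698, K−S=0.0000, hold=0.0000 ⇒ V=0.0000 continue | (k=5,j=5): S=116.3161, K−S=0.0000, hold=0.0000 ⇒ V=0.0000 continue  boundary S*=-
step 4: (k=4,j=0): S=78.4539, K−S=3.6261, hold=4.7649 ⇒ V=4.7649 continue | (k=4,j=1): S=85.6289, K−S=0.0000, hold=1.4374 ⇒ V=1.4374 continue | (k=4,j=2): S=93.4600, K−S=0.0000, hold=0.2015 ⇒ V=0.2015 continue | (k=4,j=3): S=102.0073, K−S=0.0000, hold=0.0000 ⇒ V=0.0000 continue | (k=4,j=4): S=111.3364, K−S=0.0000, hold=0.0000 ⇒ V=0.0000 continue  boundary S*=-
step 3: (k=3,j=0): S=81.9629, K−S=0.1171, hold=3.0499 ⇒ V=3.0499 continue | (k=3,j=1): S=89.4588, K−S=0.0000, hold=0.8011 ⇒ V=0.8011 continue | (k=3,j=2): S=97.6402, K−S=0.0000, hold=0.0978 ⇒ V=0.0978 continue | (k=3,j=3): S=106.5698, K−S=0.0000, hold=0.0000 ⇒ V=0.0000 continue  boundary S*=-
step 2: (k=2,j=0): S=85.6289, K−S=0.0000, hold=1.8913 ⇒ V=1.8913 continue | (k=2,j=1): S=93.4600, K−S=0.0000, hold=0.4391 ⇒ V=0.4391 continue | (k=2,j=2): S=102.0073, K−S=0.0000, hold=0.0475 ⇒ V=0.0475 continue  boundary S*=-
step 1: (k=1,j=0): S=89.4588, K−S=0.0000, hold=1.1432 ⇒ V=1.1432 continue | (k=1,j=1): S=97.6402, K−S=0.0000, hold=0.2375 ⇒ V=0.2375 continue  boundary S*=-
step 0: (k=0,j=0): S=93.4600, K−S=0.0000, hold=0.6768 ⇒ V=0.6768 continue  boundary S*=-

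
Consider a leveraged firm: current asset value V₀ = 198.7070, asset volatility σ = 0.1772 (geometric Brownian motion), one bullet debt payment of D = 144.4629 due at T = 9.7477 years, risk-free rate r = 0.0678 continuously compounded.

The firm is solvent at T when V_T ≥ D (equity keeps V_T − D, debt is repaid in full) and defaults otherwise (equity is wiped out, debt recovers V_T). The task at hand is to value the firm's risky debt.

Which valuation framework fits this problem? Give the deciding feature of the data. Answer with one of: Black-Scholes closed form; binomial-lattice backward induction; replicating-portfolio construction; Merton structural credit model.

Key observation: the data describe a firm's assets (V₀ = 198.7070, GBM) and a single zero-coupon debt of face 144.4629, so credit quantities follow from equity-as-call in the structural model.

framework: Merton structural credit model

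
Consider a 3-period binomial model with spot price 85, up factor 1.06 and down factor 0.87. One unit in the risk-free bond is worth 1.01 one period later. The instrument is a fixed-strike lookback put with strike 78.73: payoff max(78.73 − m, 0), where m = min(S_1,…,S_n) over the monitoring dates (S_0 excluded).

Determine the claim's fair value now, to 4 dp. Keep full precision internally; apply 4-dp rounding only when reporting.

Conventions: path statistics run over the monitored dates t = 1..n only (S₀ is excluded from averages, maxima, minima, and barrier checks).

Risk-neutral up-probability p* = (R−d)/(u−d) = (1.01−0.87)/(1.06−0.87) = 0.7368; the claim prices as the p*-weighted sum of path payoffs discounted by R^3.
Enumerate all 2^3 = 8 price paths (U = up ×1.06, D = down ×0.87); each path with k up-moves has probability p*^k·(1−p*)^(3−k).
DDD: m=55.9728, payoff=22.7572, prob=0.018224
UDD: m=68.1967, payoff=10.5333, prob=0.051028
DUD: m=68.1967, payoff=10.5333, prob=0.051028
UUD: m=83.0902, payoff=0.0000, prob=0.142878
DDU: m=64.3365, payoff=14.3935, prob=0.051028
UDU: m=78.3870, payoff=0.3430, prob=0.142878
DUU: m=73.9500, payoff=4.7800, prob=0.142878
UUU: m=90.1000, payoff=0.0000, prob=0.400058
Price = Σ prob·payoff / R^3 = 2.956151 / 1.030301 = 2.8692

price = 2.8692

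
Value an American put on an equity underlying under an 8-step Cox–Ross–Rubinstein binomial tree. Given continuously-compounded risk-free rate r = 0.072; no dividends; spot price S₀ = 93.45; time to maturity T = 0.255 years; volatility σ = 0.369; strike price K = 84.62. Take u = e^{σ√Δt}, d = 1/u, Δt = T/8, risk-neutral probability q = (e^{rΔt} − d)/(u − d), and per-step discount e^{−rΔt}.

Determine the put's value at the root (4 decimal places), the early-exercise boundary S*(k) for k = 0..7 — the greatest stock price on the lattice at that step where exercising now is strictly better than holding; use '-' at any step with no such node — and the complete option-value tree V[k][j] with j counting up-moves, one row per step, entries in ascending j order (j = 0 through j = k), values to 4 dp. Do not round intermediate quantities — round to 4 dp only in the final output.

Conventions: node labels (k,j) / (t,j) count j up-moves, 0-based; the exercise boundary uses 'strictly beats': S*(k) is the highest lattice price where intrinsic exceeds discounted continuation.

price = 2.7834
boundary = - - - - - 67.2239 71.8017 76.6912
tree:
2.7834
4.2765 1.3088
6.4034 2.1773 0.4495
9.2971 3.5502 0.8197 0.0828
13.0058 5.6452 1.4795 0.1663 0.0000
17.3961 8.6919 2.6362 0.3340 0.0000 0.0000
21.6821 12.8183 4.6211 0.6709 0.0000 0.0000 0.0000
25.6948 17.3961 7.9288 1.3474 0.0000 0.0000 0.0000 0.0000
29.4517 21.6821 12.8183 2.7062 0.0000 0.0000 0.0000 0.0000 0.0000

Δt=0.03188  u=1.06810  d=0.93624  q=0.50096  discount=0.99771
step 8 (expiry): payoffs max(K−S,0) = 29.4517 21.6821 12.8183 2.7062 0.0000 0.0000 0.0000 0.0000 0.0000
step 7: (k=7,j=0): S=58.9252, K−S=25.6948, hold=25.5008 ⇒ V=25.6948 exercise | (k=7,j=1): S=67.2239, K−S=17.3961, hold=17.2022 ⇒ V=17.3961 exercise | (k=7,j=2): S=76.6912, K−S=7.9288, hold=7.7348 ⇒ V=7.9288 exercise | (k=7,j=3): S=87.4920, K−S=0.0000, hold=1.3474 ⇒ V=1.3474 continue | (k=7,j=4): S=99.8138, K−S=0.0000, hold=0.0000 ⇒ V=0.0000 continue | (k=7,j=5): S=113.8709, K−S=0.0000, hold=0.0000 ⇒ V=0.0000 continue | (k=7,j=6): S=129.9078, K−S=0.0000, hold=0.0000 ⇒ V=0.0000 continue | (k=7,j=7): S=148.2032, K−S=0.0000, hold=0.0000 ⇒ V=0.0000 continue  boundary S*=76.6912
step 6: (k=6,j=0): S=62.9379, K−S=21.6821, hold=21.4881 ⇒ V=21.6821 exercise | (k=6,j=1): S=71.8017, K−S=12.8183, hold=12.6243 ⇒ V=12.8183 exercise | (k=6,j=2): S=81.9138, K−S=2.7062, hold=4.6211 ⇒ V=4.6211 continue | (k=6,j=3): S=93.4500, K−S=0.0000, hold=0.6709 ⇒ V=0.6709 continue | (k=6,j=4): S=106.6109, K−S=0.0000, hold=0.0000 ⇒ V=0.0000 continue | (k=6,j=5): S=121.6253, K−S=0.0000, hold=0.0000 ⇒ V=0.0000 continue | (k=6,j=6): S=138.7543, K−S=0.0000, hold=0.0000 ⇒ V=0.0000 continue  boundary S*=71.8017
step 5: (k=5,j=0): S=67.2239, K−S=17.3961, hold=17.2022 ⇒ V=17.3961 exercise | (k=5,j=1): S=76.6912, K−S=7.9288, hold=8.6919 ⇒ V=8.6919 continue | (k=5,j=2): S=87.4920, K−S=0.0000, hold=2.6362 ⇒ V=2.6362 continue | (k=5,j=3): S=99.8138, K−S=0.0000, hold=0.3340 ⇒ V=0.3340 continue | (k=5,j=4): S=113.8709, K−S=0.0000, hold=0.0000 ⇒ V=0.0000 continue | (k=5,j=5): S=129.9078, K−S=0.0000, hold=0.0000 ⇒ V=0.0000 continue  boundary S*=67.2239
step 4: (k=4,j=0): S=71.8017, K−S=12.8183, hold=13.0058 ⇒ V=13.0058 continue | (k=4,j=1): S=81.9138, K−S=2.7062, hold=5.6452 ⇒ V=5.6452 continue | (k=4,j=2): S=93.4500, K−S=0.0000, hold=1.4795 ⇒ V=1.4795 continue | (k=4,j=3): S=106.6109, K−S=0.0000, hold=0.1663 ⇒ V=0.1663 continue | (k=4,j=4): S=121.6253, K−S=0.0000, hold=0.0000 ⇒ V=0.0000 continue  boundary S*=-
step 3: (k=3,j=0): S=76.6912, K−S=7.9288, hold=9.2971 ⇒ V=9.2971 continue | (k=3,j=1): S=87.4920, K−S=0.0000, hold=3.5502 ⇒ V=3.5502 continue | (k=3,j=2): S=99.8138, K−S=0.0000, hold=0.8197 ⇒ V=0.8197 continue | (k=3,j=3): S=113.8709, K−S=0.0000, hold=0.0828 ⇒ V=0.0828 continue  boundary S*=-
step 2: (k=2,j=0): S=81.9138, K−S=2.7062, hold=6.4034 ⇒ V=6.4034 continue | (k=2,j=1): S=93.4500, K−S=0.0000, hold=2.1773 ⇒ V=2.1773 continue | (k=2,j=2): S=106.6109, K−S=0.0000, hold=0.4495 ⇒ V=0.4495 continue  boundary S*=-
step 1: (k=1,j=0): S=87.4920, K−S=0.0000, hold=4.2765 ⇒ V=4.2765 continue | (k=1,j=1): S=99.8138, K−S=0.0000, hold=1.3088 ⇒ V=1.3088 continue  boundary S*=-
step 0: (k=0,j=0): S=93.4500, K−S=0.0000, hold=2.7834 ⇒ V=2.7834 continue  boundary S*=-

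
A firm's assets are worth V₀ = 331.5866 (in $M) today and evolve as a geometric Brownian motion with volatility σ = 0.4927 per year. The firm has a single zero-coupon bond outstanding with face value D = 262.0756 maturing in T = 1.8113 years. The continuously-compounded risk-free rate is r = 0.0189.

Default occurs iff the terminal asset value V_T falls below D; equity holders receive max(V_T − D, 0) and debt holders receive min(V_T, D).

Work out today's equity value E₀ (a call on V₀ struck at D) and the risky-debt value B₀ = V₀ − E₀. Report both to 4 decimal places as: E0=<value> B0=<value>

Equity is a call on the firm's assets struck at D = 262.0756:
d₁ = [ln(V₀/D) + (r + σ²/2)T] / (σ√T)
   = [ln(331.5866/262.0756) + (0.0189 + 0.5·0.4927²)·1.8113] / (0.4927·√1.8113)
   = [0.235256 + 0.254083] / 0.663098 = 0.737959
d₂ = d₁ − σ√T = 0.737959 − 0.663098 = 0.074861
N(d₁) = 0.769730,  N(d₂) = 0.529837,  e^(−rT) = 0.966346
E₀ = V₀·N(d₁) − D·e^(−rT)·N(d₂)
   = 331.5866·0.769730 − 262.0756·0.966346·0.529837 = 121.047965
B₀ = V₀ − E₀ = 331.5866 − 121.047965 = 210.538635

E0=121.0480 B0=210.5386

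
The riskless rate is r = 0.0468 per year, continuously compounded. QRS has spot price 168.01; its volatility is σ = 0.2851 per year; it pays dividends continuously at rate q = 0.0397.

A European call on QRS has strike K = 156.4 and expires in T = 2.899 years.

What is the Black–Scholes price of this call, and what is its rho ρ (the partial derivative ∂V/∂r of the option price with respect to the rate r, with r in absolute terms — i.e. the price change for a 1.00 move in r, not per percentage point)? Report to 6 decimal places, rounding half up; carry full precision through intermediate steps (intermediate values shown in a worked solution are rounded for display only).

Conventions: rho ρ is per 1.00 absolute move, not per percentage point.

price = 34.529690
ρ = 189.605232

σ√T = 0.2851·√2.899 = 0.485424
d₁ = (ln(S/K) + (r−q+σ²/2)T) / (σ√T) = (ln(168.01/156.4) + (0.0468−0.0397+0.2851²/2)·2.899) / 0.485424 = (0.071607 + 0.138401) / 0.485424 = 0.432628
d₂ = d₁ − σ√T = 0.432628 − 0.485424 = -0.052797
e^{−rT} = 0.873128
e^{−qT} = 0.891286
N(d₁) = 0.667357,  N(d₂) = 0.478947
Call price V = S·e^{−qT}·N(d₁) − K·e^{−rT}·N(d₂) = 99.933358 − 65.403667 = 34.529690
ρ = K·T·e^{−rT}·N(d₂) = 189.605232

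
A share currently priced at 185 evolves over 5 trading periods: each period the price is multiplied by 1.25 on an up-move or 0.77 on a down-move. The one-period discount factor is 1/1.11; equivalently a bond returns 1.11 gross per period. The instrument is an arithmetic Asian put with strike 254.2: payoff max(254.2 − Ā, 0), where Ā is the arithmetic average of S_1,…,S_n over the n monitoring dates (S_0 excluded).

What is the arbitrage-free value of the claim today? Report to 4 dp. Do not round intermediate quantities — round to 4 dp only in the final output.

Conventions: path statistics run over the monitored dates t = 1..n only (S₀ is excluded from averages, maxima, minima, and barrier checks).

price = 19.1912

No-arbitrage gives p* = (R−d)/(u−d) = 0.7083: enumerate every path, weight its payoff by its p*-probability, and discount by R^5.
Enumerate all 2^5 = 32 price paths (U = up ×1.25, D = down ×0.77); each path with k up-moves has probability p*^k·(1−p*)^(5−k).
DDDDD: Ā=90.3407, payoff=163.8593, prob=0.002111
UDDDD: Ā=146.6571, payoff=107.5429, prob=0.005126
DUDDD: Ā=128.8971, payoff=125.3029, prob=0.005126
UUDDD: Ā=209.2485, payoff=44.9515, prob=0.012449
DDUDD: Ā=115.2219, payoff=138.9781, prob=0.005126
UDUDD: Ā=187.0485, payoff=67.1515, prob=0.012449
DUUDD: Ā=169.2885, payoff=84.9115, prob=0.012449
UUUDD: Ā=274.8189, payoff=0.0000, prob=0.030233
DDDUD: Ā=104.6920, payoff=149.5080, prob=0.005126
UDDUD: Ā=169.9545, payoff=84.2455, prob=0.012449
DUDUD: Ā=152.1945, payoff=102.0055, prob=0.012449
UUDUD: Ā=247.0689, payoff=7.1311, prob=0.030233
DDUUD: Ā=138.5193, payoff=115.6807, prob=0.012449
UDUUD: Ā=224.8689, payoff=29.3311, prob=0.030233
DUUUD: Ā=207.1089, payoff=47.0911, prob=0.030233
UUUUD: Ā=336.2158, payoff=0.0000, prob=0.073424
DDDDU: Ā=96.5839, payoff=157.6161, prob=0.005126
UDDDU: Ā=156.7921, payoff=97.4079, prob=0.012449
DUDDU: Ā=139.0321, payoff=115.1679, prob=0.012449
UUDDU: Ā=225.7014, payoff=28.4986, prob=0.030233
DDUDU: Ā=125.3569, payoff=128.8431, prob=0.012449
UDUDU: Ā=203.5014, payoff=50.6986, prob=0.030233
DUUDU: Ā=185.7414, payoff=68.4586, prob=0.030233
UUUDU: Ā=301.5283, payoff=0.0000, prob=0.073424
DDDUU: Ā=114.8270, payoff=139.3730, prob=0.012449
UDDUU: Ā=186.4074, payoff=67.7926, prob=0.030233
DUDUU: Ā=168.6474, payoff=85.5526, prob=0.030233
UUDUU: Ā=273.7783, payoff=0.0000, prob=0.073424
DDUUU: Ā=154.9722, payoff=99.2278, prob=0.030233
UDUUU: Ā=251.5783, payoff=2.6217, prob=0.073424
DUUUU: Ā=233.8183, payoff=20.3817, prob=0.073424
UUUUU: Ā=379.5752, payoff=0.0000, prob=0.178315
Price = Σ prob·payoff / R^5 = 32.338351 / 1.685058 = 19.1912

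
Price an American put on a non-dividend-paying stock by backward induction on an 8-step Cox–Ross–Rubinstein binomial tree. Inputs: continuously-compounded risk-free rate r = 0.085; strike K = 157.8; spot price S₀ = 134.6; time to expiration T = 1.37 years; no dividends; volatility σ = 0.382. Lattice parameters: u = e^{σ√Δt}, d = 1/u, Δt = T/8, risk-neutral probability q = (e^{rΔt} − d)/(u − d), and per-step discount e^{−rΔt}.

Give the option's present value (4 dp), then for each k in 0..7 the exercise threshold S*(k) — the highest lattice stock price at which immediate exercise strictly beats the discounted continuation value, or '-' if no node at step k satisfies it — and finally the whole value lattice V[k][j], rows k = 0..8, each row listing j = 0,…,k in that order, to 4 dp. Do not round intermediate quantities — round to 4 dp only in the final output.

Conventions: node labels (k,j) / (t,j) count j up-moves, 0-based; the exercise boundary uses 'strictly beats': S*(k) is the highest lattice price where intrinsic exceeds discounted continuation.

price = 31.6354
boundary = - - 98.1156 83.7692 98.1156 114.9189 98.1156 114.9189
tree:
31.6354
44.1150 20.4035
59.6844 30.2365 11.4226
74.0308 43.3184 18.3779 4.9830
86.2794 59.6844 28.6415 8.9194 1.2956
96.7371 74.0308 42.8811 15.6098 2.6652 0.0000
105.6657 86.2794 59.6844 26.4781 5.4826 0.0000 0.0000
113.2887 96.7371 74.0308 42.8811 11.2781 0.0000 0.0000 0.0000
119.7971 105.6657 86.2794 59.6844 23.2000 0.0000 0.0000 0.0000 0.0000

Δt=0.17125, u=1.17126, d=0.85378, q=0.50675, disc=e^(-rΔt)=0.98555
k=8 terminal: V=max(K-S,0) → 119.7971 105.6657 86.2794 59.6844 23.2000 0.0000 0.0000 0.0000 0.0000
k=7: j=0 S=44.5113 intr=113.2887 cont=111.0084 V=113.2887[EX]; j=1 S=61.0629 intr=96.7371 cont=94.4568 V=96.7371[EX]; j=2 S=83.7692 intr=74.0308 cont=71.7504 V=74.0308[EX]; j=3 S=114.9189 intr=42.8811 cont=40.6007 V=42.8811[EX]; j=4 S=157.6517 intr=0.1483 cont=11.2781 V=11.2781[hold]; j=5 S=216.2747 intr=0.0000 cont=0.0000 V=0.0000[hold]; j=6 S=296.6967 intr=0.0000 cont=0.0000 V=0.0000[hold]; j=7 S=407.0239 intr=0.0000 cont=0.0000 V=0.0000[hold]  S*(7)=114.9189
k=6: j=0 S=52.1343 intr=105.6657 cont=103.3853 V=105.6657[EX]; j=1 S=71.5206 intr=86.2794 cont=83.9991 V=86.2794[EX]; j=2 S=98.1156 intr=59.6844 cont=57.4041 V=59.6844[EX]; j=3 S=134.6000 intr=23.2000 cont=26.4781 V=26.4781[hold]; j=4 S=184.6512 intr=0.0000 cont=5.4826 V=5.4826[hold]; j=5 S=253.3140 intr=0.0000 cont=0.0000 V=0.0000[hold]; j=6 S=347.5092 intr=0.0000 cont=0.0000 V=0.0000[hold]  S*(6)=98.1156
k=5: j=0 S=61.0629 intr=96.7371 cont=94.4568 V=96.7371[EX]; j=1 S=83.7692 intr=74.0308 cont=71.7504 V=74.0308[EX]; j=2 S=114.9189 intr=42.8811 cont=42.2379 V=42.8811[EX]; j=3 S=157.6517 intr=0.1483 cont=15.6098 V=15.6098[hold]; j=4 S=216.2747 intr=0.0000 cont=2.6652 V=2.6652[hold]; j=5 S=296.6967 intr=0.0000 cont=0.0000 V=0.0000[hold]  S*(5)=114.9189
k=4: j=0 S=71.5206 intr=86.2794 cont=83.9991 V=86.2794[EX]; j=1 S=98.1156 intr=59.6844 cont=57.4041 V=59.6844[EX]; j=2 S=134.6000 intr=23.2000 cont=28.6415 V=28.6415[hold]; j=3 S=184.6512 intr=0.0000 cont=8.9194 V=8.9194[hold]; j=4 S=253.3140 intr=0.0000 cont=1.2956 V=1.2956[hold]  S*(4)=98.1156
k=3: j=0 S=83.7692 intr=74.0308 cont=71.7504 V=74.0308[EX]; j=1 S=114.9189 intr=42.8811 cont=43.3184 V=43.3184[hold]; j=2 S=157.6517 intr=0.1483 cont=18.3779 V=18.3779[hold]; j=3 S=216.2747 intr=0.0000 cont=4.9830 V=4.9830[hold]  S*(3)=83.7692
k=2: j=0 S=98.1156 intr=59.6844 cont=57.6225 V=59.6844[EX]; j=1 S=134.6000 intr=23.2000 cont=30.2365 V=30.2365[hold]; j=2 S=184.6512 intr=0.0000 cont=11.4226 V=11.4226[hold]  S*(2)=98.1156
k=1: j=0 S=114.9189 intr=42.8811 cont=44.1150 V=44.1150[hold]; j=1 S=157.6517 intr=0.1483 cont=20.4035 V=20.4035[hold]  S*(1)=-
k=0: j=0 S=134.6000 intr=23.2000 cont=31.6354 V=31.6354[hold]  S*(0)=-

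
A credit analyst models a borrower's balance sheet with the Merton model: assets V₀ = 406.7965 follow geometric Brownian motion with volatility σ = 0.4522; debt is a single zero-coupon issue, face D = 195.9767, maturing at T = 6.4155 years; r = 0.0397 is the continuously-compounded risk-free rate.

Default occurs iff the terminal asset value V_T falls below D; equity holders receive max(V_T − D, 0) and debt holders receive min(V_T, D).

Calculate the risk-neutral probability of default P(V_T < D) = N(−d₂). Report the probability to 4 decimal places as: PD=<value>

Work the structural quantities from V₀ = 406.7965 against face 195.9767:
d₁ = [ln(V₀/D) + (r + σ²/2)T] / (σ√T)
   = [ln(406.7965/195.9767) + (0.0397 + 0.5·0.4522²)·6.4155] / (0.4522·√6.4155)
   = [0.730317 + 0.910632] / 1.145370 = 1.432680
d₂ = d₁ − σ√T = 1.432680 − 1.145370 = 0.287310
risk-neutral PD = N(−d₂) = N(-0.287310) = 0.386937

PD=0.3869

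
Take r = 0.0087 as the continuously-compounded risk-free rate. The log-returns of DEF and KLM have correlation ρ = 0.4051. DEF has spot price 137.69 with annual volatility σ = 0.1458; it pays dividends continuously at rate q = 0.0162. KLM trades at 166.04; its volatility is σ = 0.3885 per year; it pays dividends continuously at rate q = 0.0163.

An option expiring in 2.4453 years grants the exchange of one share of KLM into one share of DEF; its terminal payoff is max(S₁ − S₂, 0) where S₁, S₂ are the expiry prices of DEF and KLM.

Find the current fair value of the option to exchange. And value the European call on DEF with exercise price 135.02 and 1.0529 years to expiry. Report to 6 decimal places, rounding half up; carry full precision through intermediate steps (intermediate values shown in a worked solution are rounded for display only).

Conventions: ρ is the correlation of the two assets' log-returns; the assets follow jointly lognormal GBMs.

exchange price = 20.079873
price(DEF call K=135.02) = 8.835227

σ_eff = √(σ₁² + σ₂² − 2ρσ₁σ₂) = √(0.1458² + 0.3885² − 2·0.4051·0.1458·0.3885) = 0.355384
d₁ = (ln(S₁/S₂) + (q₂ − q₁ + σ_eff²/2)T) / (σ_eff√T) = (ln(137.69/166.04) + (0.0163 − 0.0162 + 0.063149)·2.4453) / 0.555729 = -0.058593
d₂ = d₁ − σ_eff√T = -0.058593 − 0.555729 = -0.614322
N(d₁) = 0.476638,  N(d₂) = 0.269501
V = S₁·e^{−q₁T}·N(d₁) − S₂·e^{−q₂T}·N(d₂) = 63.079343 − 42.999470 = 20.079873
[vanilla: DEF call K=135.02]
σ√T = 0.1458·√1.0529 = 0.149607
d₁ = (ln(S/K) + (r−q+σ²/2)T) / (σ√T) = (ln(137.69/135.02) + (0.0087−0.0162+0.1458²/2)·1.0529) / 0.149607 = (0.019582 + 0.003294) / 0.149607 = 0.152909
d₂ = d₁ − σ√T = 0.152909 − 0.149607 = 0.003302
e^{−rT} = 0.990882
e^{−qT} = 0.983088
N(d₁) = 0.560765,  N(d₂) = 0.501317
price = S·e^{−qT}·N(d₁) − K·e^{−rT}·N(d₂) = 75.905895 − 67.070668 = 8.835227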